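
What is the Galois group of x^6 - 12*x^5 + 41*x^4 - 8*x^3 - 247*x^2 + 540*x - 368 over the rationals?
S_4

The polynomial f is an irreducible sextic over Q, so G = Gal(f/Q) is one of the 16 transitive subgroups 6T1, ..., 6T16 of S_6. The discriminant of f is 25160416512256 = 5016016^2, a perfect square, so G is contained in A_6. The transitive groups of degree 6 contained in A_6 are: A_4 (6T4, order 12), S_4 (6T7, order 24), (C_3 x C_3) : C_4 (6T10, order 36), PSL(2,5) (6T12, order 60), A_6 (6T15, order 360). By Dedekind's theorem, for a prime p not dividing disc(f) the degrees of the irreducible factors of f mod p form the cycle type of an element of G. Factoring f modulo the 79 such primes p <= 421 (skipping 2, 37, 229, which divide the discriminant), each new pattern first appears at: mod 3: f = (x^3 + x^2 + 2x + 1)(x^3 + 2x^2 + x + 1), pattern 3+3; mod 7: f = (x^2 + 3x + 5)(x^4 + 6x^3 + 4x^2 + 6x + 2), pattern 4+2; mod 23: f = (x)(x + 19)(x^2 + 2x + 14)(x^2 + 13x + 15), pattern 2+2+1+1; mod 193: f = (x + 24)(x + 62)(x + 72)(x + 117)(x + 127)(x + 165), pattern 1+1+1+1+1+1. No other pattern occurs in this range, so the set of observed cycle types is {3+3, 4+2, 2+2+1+1, 1+1+1+1+1+1}. The candidates containing elements of all these cycle types are S_4 (6T7) of order 24, (C_3 x C_3) : C_4 (6T10) of order 36, A_6 (6T15) of order 360; the others are excluded. The observed types are precisely the cycle types that occur in S_4 (6T7). Each of the other remaining candidates has further cycle types, and by the Chebotarev density theorem the matching factorization patterns would occur for a proportion of primes equal to their share of the group: (C_3 x C_3) : C_4 (6T10) additionally contains elements of type 3+1+1+1 (4 of its 36 elements, about 11% of primes); A_6 (6T15) additionally contains elements of type 5+1, 3+1+1+1 (184 of its 360 elements, about 51% of primes). None of the 79 primes tested shows any such pattern (for each of these groups the chance of that is below 10^-4), which rules them out. Hence G = S_4 (6T7), of order 24.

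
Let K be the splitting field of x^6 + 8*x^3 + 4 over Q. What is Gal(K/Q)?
The polynomial f is an irreducible sextic over Q, so G = Gal(f/Q) is one of the 16 transitive subgroups 6T1, ..., 6T16 of S_6. The discriminant of f is 1289945088, which is not a perfect square, so G is not contained in A_6. The transitive groups of degree 6 not contained in A_6 are: C_6 (6T1, order 6), S_3 (6T2, order 6), D_6 (6T3, order 12), C_3 x S_3 (6T5, order 18), A_4 x C_2 (6T6, order 24), S_4 (6T8, order 24), S_3 x S_3 (6T9, order 36), S_4 x C_2 (6T11, order 48), (S_3 x S_3) : C_2 (6T13, order 72), PGL(2,5) (6T14, order 120), S_6 (6T16, order 720). By Dedekind's theorem, for a prime p not dividing disc(f) the degrees of the irreducible factors of f mod p form the cycle type of an element of G. Factoring f modulo the 23 such primes p <= 97 (skipping 2, 3, which divide the discriminant), each new pattern first appears at: mod 5: f = (x^6 + 3x^3 + 4), pattern 6; mod 11: f = (x + 3)(x + 9)(x^2 + 2x + 4)(x^2 + 8x + 9), pattern 2+2+1+1; mod 13: f = (x + 4)(x + 10)(x + 12)(x^3 + 9), pattern 3+1+1+1; mod 31: f = (x^2 + 16x + 18)(x^2 + 18x + 16)(x^2 + 28x + 28), pattern 2+2+2; mod 97: f = (x^3 + 24)(x^3 + 81), pattern 3+3. No other pattern occurs in this range, so the set of observed cycle types is {6, 2+2+1+1, 3+1+1+1, 2+2+2, 3+3}. The candidates containing elements of all these cycle types are S_3 x S_3 (6T9) of order 36, (S_3 x S_3) : C_2 (6T13) of order 72, S_6 (6T16) of order 720; the others are excluded. The observed types are precisely the cycle types that occur in S_3 x S_3 (6T9) (apart from the identity). Each of the other remaining candidates has further cycle types, and by the Chebotarev density theorem the matching factorization patterns would occur for a proportion of primes equal to their share of the group: (S_3 x S_3) : C_2 (6T13) additionally contains elements of type 4+2, 3+2+1, 2+1+1+1+1 (36 of its 72 elements, about 50% of primes); S_6 (6T16) additionally contains elements of type 5+1, 4+2, 4+1+1, 3+2+1, 2+1+1+1+1 (459 of its 720 elements, about 64% of primes). None of the 23 primes tested shows any such pattern (for each of these groups the chance of that is below 10^-4), which rules them out. Hence G = S_3 x S_3 (6T9), of order 36.

S_3 x S_3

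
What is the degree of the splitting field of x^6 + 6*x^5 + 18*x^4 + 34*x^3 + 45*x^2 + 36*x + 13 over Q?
The degree of the splitting field over Q equals the order of the Galois group, so first determine the group. The polynomial f is an irreducible sextic over Q, so G = Gal(f/Q) is one of the 16 transitive subgroups 6T1, ..., 6T16 of S_6. The discriminant of f is -16003008, which is not a perfect square, so G is not contained in A_6. The transitive groups of degree 6 not contained in A_6 are: C_6 (6T1, order 6), S_3 (6T2, order 6), D_6 (6T3, order 12), C_3 x S_3 (6T5, order 18), A_4 x C_2 (6T6, order 24), S_4 (6T8, order 24), S_3 x S_3 (6T9, order 36), S_4 x C_2 (6T11, order 48), (S_3 x S_3) : C_2 (6T13, order 72), PGL(2,5) (6T14, order 120), S_6 (6T16, order 720). By Dedekind's theorem, for a prime p not dividing disc(f) the degrees of the irreducible factors of f mod p form the cycle type of an element of G. Factoring f modulo the 21 such primes p <= 89 (skipping 2, 3, 7, which divide the discriminant), each new pattern first appears at: mod 5: f = (x^6 + x^5 + 3x^4 + 4x^3 + x + 3), pattern 6; mod 11: f = (x + 3)(x^5 + 3x^4 + 9x^3 + 7x^2 + 2x + 8), pattern 5+1; mod 13: f = (x)(x + 9)(x^4 + 10x^3 + 6x^2 + 6x + 4), pattern 4+1+1; mod 23: f = (x + 17)(x + 21)(x^2 + 17x + 10)(x^2 + 20x + 21), pattern 2+2+1+1; mod 43: f = (x^3 + 22x^2 + 39x + 16)(x^3 + 27x^2 + 30x + 25), pattern 3+3; mod 61: f = (x^2 + 16x + 13)(x^2 + 20x + 31)(x^2 + 31x + 2), pattern 2+2+2. No other pattern occurs in this range, so the set of observed cycle types is {6, 5+1, 4+1+1, 2+2+1+1, 3+3, 2+2+2}. The candidates containing elements of all these cycle types are PGL(2,5) (6T14) of order 120, S_6 (6T16) of order 720; the others are excluded. The observed types are precisely the cycle types that occur in PGL(2,5) (6T14) (apart from the identity). Each of the other remaining candidates has further cycle types, and by the Chebotarev density theorem the matching factorization patterns would occur for a proportion of primes equal to their share of the group: S_6 (6T16) additionally contains elements of type 4+2, 3+2+1, 3+1+1+1, 2+1+1+1+1 (265 of its 720 elements, about 37% of primes). None of the 21 primes tested shows any such pattern (for each of these groups the chance of that is below 10^-4), which rules them out. Hence G = PGL(2,5) (6T14), of order 120. The Galois group PGL(2,5) (6T14) has order 120, so the splitting field has degree 120 over Q.

120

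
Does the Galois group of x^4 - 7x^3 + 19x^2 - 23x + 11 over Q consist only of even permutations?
No

The polynomial is irreducible of degree 4 over Q. Its discriminant is 125, which is not a perfect square. A Galois group lies in the alternating group exactly when the discriminant is a square in Q, so the Galois group (C_4) is not contained in A_4.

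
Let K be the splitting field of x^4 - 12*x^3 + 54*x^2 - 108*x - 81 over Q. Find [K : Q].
8

The degree of the splitting field over Q equals the order of the Galois group, so first determine the group. The polynomial is an irreducible quartic over Q and its discriminant is -1088391168, which is not a perfect square, so the Galois group is not contained in A_4. The resolvent cubic y^3 - 54*y^2 + 1620*y - 17496 has exactly one rational root, so the Galois group is C_4 or D_4. The quartic remains irreducible over Q(sqrt(disc)), so the group is D_4. The Galois group D_4 (4T3) has order 8, so the splitting field has degree 8 over Q.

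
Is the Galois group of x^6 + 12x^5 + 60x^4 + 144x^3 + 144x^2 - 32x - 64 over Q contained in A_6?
No

The polynomial is irreducible of degree 6 over Q. Its discriminant is 53451941740544, which is not a perfect square. A Galois group lies in the alternating group exactly when the discriminant is a square in Q, so the Galois group (S_6) is not contained in A_6.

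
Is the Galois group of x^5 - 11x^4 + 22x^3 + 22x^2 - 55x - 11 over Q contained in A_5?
The polynomial is irreducible of degree 5 over Q. Its discriminant is 15352201216 = 123904^2, a perfect square. A Galois group lies in the alternating group exactly when the discriminant is a square in Q, so the Galois group (C_5) is contained in A_5.

Yes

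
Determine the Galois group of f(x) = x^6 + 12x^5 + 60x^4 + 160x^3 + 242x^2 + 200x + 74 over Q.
The polynomial f is an irreducible sextic over Q, so G = Gal(f/Q) is one of the 16 transitive subgroups 6T1, ..., 6T16 of S_6. The discriminant of f is -2508800, which is not a perfect square, so G is not contained in A_6. The transitive groups of degree 6 not contained in A_6 are: C_6 (6T1, order 6), S_3 (6T2, order 6), D_6 (6T3, order 12), C_3 x S_3 (6T5, order 18), A_4 x C_2 (6T6, order 24), S_4 (6T8, order 24), S_3 x S_3 (6T9, order 36), S_4 x C_2 (6T11, order 48), (S_3 x S_3) : C_2 (6T13, order 72), PGL(2,5) (6T14, order 120), S_6 (6T16, order 720). By Dedekind's theorem, for a prime p not dividing disc(f) the degrees of the irreducible factors of f mod p form the cycle type of an element of G. Factoring f modulo the 17 such primes p <= 71 (skipping 2, 5, 7, which divide the discriminant), each new pattern first appears at: mod 3: f = (x^3 + x^2 + 2)(x^3 + 2x^2 + x + 1), pattern 3+3; mod 13: f = (x^6 + 12x^5 + 8x^4 + 4x^3 + 8x^2 + 5x + 9), pattern 6; mod 19: f = (x^2 + 4x + 9)(x^4 + 8x^3 + 12x + 4), pattern 4+2; mod 23: f = (x + 13)(x + 14)(x^4 + 8x^3 + 7x^2 + 10x + 9), pattern 4+1+1; mod 53: f = (x^2 + 4x + 49)(x^2 + 15x + 11)(x^2 + 46x + 20), pattern 2+2+2; mod 59: f = (x + 6)(x + 57)(x^2 + 9x + 5)(x^2 + 58x + 44), pattern 2+2+1+1; mod 71: f = (x + 10)(x + 13)(x + 62)(x + 65)(x^2 + 4x + 47), pattern 2+1+1+1+1. No other pattern occurs in this range, so the set of observed cycle types is {3+3, 6, 4+2, 4+1+1, 2+2+2, 2+2+1+1, 2+1+1+1+1}. The candidates containing elements of all these cycle types are S_4 x C_2 (6T11) of order 48, S_6 (6T16) of order 720; the others are excluded. The observed types are precisely the cycle types that occur in S_4 x C_2 (6T11) (apart from the identity). Each of the other remaining candidates has further cycle types, and by the Chebotarev density theorem the matching factorization patterns would occur for a proportion of primes equal to their share of the group: S_6 (6T16) additionally contains elements of type 5+1, 3+2+1, 3+1+1+1 (304 of its 720 elements, about 42% of primes). None of the 17 primes tested shows any such pattern (for each of these groups the chance of that is below 10^-4), which rules them out. Hence G = S_4 x C_2 (6T11), of order 48.

S_4 x C_2 (order 48)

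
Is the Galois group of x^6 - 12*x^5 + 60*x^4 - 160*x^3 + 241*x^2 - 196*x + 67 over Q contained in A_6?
Yes

The polynomial is irreducible of degree 6 over Q. Its discriminant is 61504 = 248^2, a perfect square. A Galois group lies in the alternating group exactly when the discriminant is a square in Q, so the Galois group (S_4) is contained in A_6.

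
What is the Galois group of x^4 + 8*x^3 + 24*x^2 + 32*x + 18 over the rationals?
The polynomial is an irreducible quartic over Q and its discriminant is 2048, which is not a perfect square, so the Galois group is not contained in A_4. The resolvent cubic y^3 - 24*y^2 + 184*y - 448 has exactly one rational root, so the Galois group is C_4 or D_4. The quartic remains irreducible over Q(sqrt(disc)), so the group is D_4.

D_4, the dihedral group of order 8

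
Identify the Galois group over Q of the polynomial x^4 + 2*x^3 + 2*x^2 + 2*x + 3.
A_4 (also written A4)

The polynomial is an irreducible quartic over Q and its discriminant is 3136 = 56^2, a perfect square, so the Galois group is contained in A_4. The resolvent cubic y^3 - 2*y^2 - 8*y + 8 is irreducible over Q. An irreducible resolvent with square discriminant gives A_4.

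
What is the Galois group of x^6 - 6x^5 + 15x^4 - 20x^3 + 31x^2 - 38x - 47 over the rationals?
The polynomial f is an irreducible sextic over Q, so G = Gal(f/Q) is one of the 16 transitive subgroups 6T1, ..., 6T16 of S_6. The discriminant of f is 66039417143296 = 8126464^2, a perfect square, so G is contained in A_6. The transitive groups of degree 6 contained in A_6 are: A_4 (6T4, order 12), S_4 (6T7, order 24), (C_3 x C_3) : C_4 (6T10, order 36), PSL(2,5) (6T12, order 60), A_6 (6T15, order 360). By Dedekind's theorem, for a prime p not dividing disc(f) the degrees of the irreducible factors of f mod p form the cycle type of an element of G. Factoring f modulo the 79 such primes p <= 419 (skipping 2, 31, which divide the discriminant), each new pattern first appears at: mod 3: f = (x^2 + x + 2)(x^4 + 2x^3 + 2x^2 + x + 2), pattern 4+2; mod 5: f = (x^3 + 4x + 3)(x^3 + 4x^2 + x + 1), pattern 3+3; mod 11: f = (x + 4)(x + 5)(x^2 + x + 4)(x^2 + 6x + 10), pattern 2+2+1+1; mod 67: f = (x + 3)(x + 5)(x + 21)(x + 44)(x + 60)(x + 62), pattern 1+1+1+1+1+1. No other pattern occurs in this range, so the set of observed cycle types is {4+2, 3+3, 2+2+1+1, 1+1+1+1+1+1}. The candidates containing elements of all these cycle types are S_4 (6T7) of order 24, (C_3 x C_3) : C_4 (6T10) of order 36, A_6 (6T15) of order 360; the others are excluded. The observed types are precisely the cycle types that occur in S_4 (6T7). Each of the other remaining candidates has further cycle types, and by the Chebotarev density theorem the matching factorization patterns would occur for a proportion of primes equal to their share of the group: (C_3 x C_3) : C_4 (6T10) additionally contains elements of type 3+1+1+1 (4 of its 36 elements, about 11% of primes); A_6 (6T15) additionally contains elements of type 5+1, 3+1+1+1 (184 of its 360 elements, about 51% of primes). None of the 79 primes tested shows any such pattern (for each of these groups the chance of that is below 10^-4), which rules them out. Hence G = S_4 (6T7), of order 24.

S_4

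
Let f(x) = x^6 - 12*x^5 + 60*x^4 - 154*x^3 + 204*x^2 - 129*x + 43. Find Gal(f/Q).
6T13: (S_3 x S_3) : C_2

The polynomial f is an irreducible sextic over Q, so G = Gal(f/Q) is one of the 16 transitive subgroups 6T1, ..., 6T16 of S_6. The discriminant of f is -6604217307, which is not a perfect square, so G is not contained in A_6. The transitive groups of degree 6 not contained in A_6 are: C_6 (6T1, order 6), S_3 (6T2, order 6), D_6 (6T3, order 12), C_3 x S_3 (6T5, order 18), A_4 x C_2 (6T6, order 24), S_4 (6T8, order 24), S_3 x S_3 (6T9, order 36), S_4 x C_2 (6T11, order 48), (S_3 x S_3) : C_2 (6T13, order 72), PGL(2,5) (6T14, order 120), S_6 (6T16, order 720). By Dedekind's theorem, for a prime p not dividing disc(f) the degrees of the irreducible factors of f mod p form the cycle type of an element of G. Factoring f modulo the 28 such primes p <= 127 (skipping 3, 17, 43, which divide the discriminant), each new pattern first appears at: mod 2: f = (x^6 + x + 1), pattern 6; mod 7: f = (x + 4)(x^2 + 6x + 6)(x^3 + 6x^2 + 5x + 5), pattern 3+2+1; mod 11: f = (x^2 + 7x + 8)(x^4 + 3x^3 + 9x^2 + x + 4), pattern 4+2; mod 13: f = (x + 2)(x + 12)(x^2 + x + 3)(x^2 + 12x + 8), pattern 2+2+1+1; mod 61: f = (x + 20)(x + 43)(x + 45)(x + 55)(x^2 + 8x + 40), pattern 2+1+1+1+1; mod 97: f = (x + 22)(x + 48)(x + 92)(x^3 + 20x^2 + 91x + 29), pattern 3+1+1+1; mod 113: f = (x^2 + 96)(x^2 + 102x + 82)(x^2 + 112x + 97), pattern 2+2+2; mod 127: f = (x^3 + 33x^2 + 40x + 101)(x^3 + 82x^2 + 108x + 13), pattern 3+3. No other pattern occurs in this range, so the set of observed cycle types is {6, 3+2+1, 4+2, 2+2+1+1, 2+1+1+1+1, 3+1+1+1, 2+2+2, 3+3}. The candidates containing elements of all these cycle types are (S_3 x S_3) : C_2 (6T13) of order 72, S_6 (6T16) of order 720; the others are excluded. The observed types are precisely the cycle types that occur in (S_3 x S_3) : C_2 (6T13) (apart from the identity). Each of the other remaining candidates has further cycle types, and by the Chebotarev density theorem the matching factorization patterns would occur for a proportion of primes equal to their share of the group: S_6 (6T16) additionally contains elements of type 5+1, 4+1+1 (234 of its 720 elements, about 32% of primes). None of the 28 primes tested shows any such pattern (for each of these groups the chance of that is below 10^-4), which rules them out. Hence G = (S_3 x S_3) : C_2 (6T13), of order 72.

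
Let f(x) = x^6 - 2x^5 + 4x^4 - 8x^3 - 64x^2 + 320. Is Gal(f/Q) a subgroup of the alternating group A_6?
Yes

The polynomial is irreducible of degree 6 over Q. Its discriminant is 564385546240000 = 23756800^2, a perfect square. A Galois group lies in the alternating group exactly when the discriminant is a square in Q, so the Galois group ((C_3 x C_3) : C_4) is contained in A_6.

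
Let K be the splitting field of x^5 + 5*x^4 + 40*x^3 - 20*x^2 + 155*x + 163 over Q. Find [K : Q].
The degree of the splitting field over Q equals the order of the Galois group, so first determine the group. The polynomial f is an irreducible quintic over Q, so G = Gal(f/Q) is a transitive subgroup of S_5: one of C_5 (5T1, order 5), D_5 (5T2, order 10), F_20 (5T3, order 20), A_5 (5T4, order 60) or S_5 (5T5, order 120). The discriminant of f is 728086579200000, which is not a perfect square, so G is not contained in A_5. The transitive groups of degree 5 not contained in A_5 are: F_20 (5T3, order 20), S_5 (5T5, order 120). By Dedekind's theorem, for a prime p not dividing disc(f) the degrees of the irreducible factors of f mod p form the cycle type of an element of G. Factoring f modulo the 18 such primes p <= 73 (skipping 2, 3, 5, which divide the discriminant), each new pattern first appears at: mod 7: f = (x + 3)(x^4 + 2x^3 + 6x^2 + 4x + 3), pattern 4+1; mod 11: f = (x + 9)(x^2 + x + 8)(x^2 + 6x + 7), pattern 2+2+1; mod 19: f = (x^5 + 5x^4 + 2x^3 + 18x^2 + 3x + 11), pattern 5. No other pattern occurs in this range, so the set of observed cycle types is {4+1, 2+2+1, 5}. The candidates containing elements of all these cycle types are F_20 (5T3) of order 20, S_5 (5T5) of order 120; the others are excluded. The observed types are precisely the cycle types that occur in F_20 (5T3) (apart from the identity). Each of the other remaining candidates has further cycle types, and by the Chebotarev density theorem the matching factorization patterns would occur for a proportion of primes equal to their share of the group: S_5 (5T5) additionally contains elements of type 3+2, 3+1+1, 2+1+1+1 (50 of its 120 elements, about 42% of primes). None of the 18 primes tested shows any such pattern (for each of these groups the chance of that is below 10^-4), which rules them out. Hence G = F_20 (5T3), of order 20. The Galois group F_20 (5T3) has order 20, so the splitting field has degree 20 over Q.

20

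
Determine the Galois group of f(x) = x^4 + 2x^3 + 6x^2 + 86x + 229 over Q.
V_4 (also written V4)

The polynomial is an irreducible quartic over Q and its discriminant is 1224440064 = 34992^2, a perfect square, so the Galois group is contained in A_4. The resolvent cubic y^3 - 6*y^2 - 744*y - 2816 splits completely over Q, which gives the Klein four-group V_4.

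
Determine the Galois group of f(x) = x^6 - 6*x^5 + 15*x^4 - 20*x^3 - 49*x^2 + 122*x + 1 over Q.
The polynomial f is an irreducible sextic over Q, so G = Gal(f/Q) is one of the 16 transitive subgroups 6T1, ..., 6T16 of S_6. The discriminant of f is -3603718079512576, which is not a perfect square, so G is not contained in A_6. The transitive groups of degree 6 not contained in A_6 are: C_6 (6T1, order 6), S_3 (6T2, order 6), D_6 (6T3, order 12), C_3 x S_3 (6T5, order 18), A_4 x C_2 (6T6, order 24), S_4 (6T8, order 24), S_3 x S_3 (6T9, order 36), S_4 x C_2 (6T11, order 48), (S_3 x S_3) : C_2 (6T13, order 72), PGL(2,5) (6T14, order 120), S_6 (6T16, order 720). By Dedekind's theorem, for a prime p not dividing disc(f) the degrees of the irreducible factors of f mod p form the cycle type of an element of G. Factoring f modulo the 67 such primes p <= 347 (skipping 2, 229, which divide the discriminant), each new pattern first appears at: mod 3: f = (x^6 + x^3 + 2x^2 + 2x + 1), pattern 6; mod 5: f = (x^3 + x^2 + 3x + 1)(x^3 + 3x^2 + 4x + 1), pattern 3+3; mod 7: f = (x + 2)(x + 3)(x^4 + 3x^3 + x^2 + 6x + 6), pattern 4+1+1; mod 13: f = (x^2 + 11x + 8)(x^4 + 9x^3 + 12x^2 + 10x + 5), pattern 4+2; mod 23: f = (x^2 + 8x + 17)(x^2 + 11x + 14)(x^2 + 21x + 3), pattern 2+2+2; mod 29: f = (x + 8)(x + 19)(x^2 + 27)(x^2 + 25x + 2), pattern 2+2+1+1; mod 193: f = (x + 4)(x + 11)(x + 87)(x + 104)(x + 180)(x + 187), pattern 1+1+1+1+1+1; mod 347: f = (x + 5)(x + 44)(x + 301)(x + 340)(x^2 + 345x + 327), pattern 2+1+1+1+1. No other pattern occurs in this range, so the set of observed cycle types is {6, 3+3, 4+1+1, 4+2, 2+2+2, 2+2+1+1, 1+1+1+1+1+1, 2+1+1+1+1}. The candidates containing elements of all these cycle types are S_4 x C_2 (6T11) of order 48, S_6 (6T16) of order 720; the others are excluded. The observed types are precisely the cycle types that occur in S_4 x C_2 (6T11). Each of the other remaining candidates has further cycle types, and by the Chebotarev density theorem the matching factorization patterns would occur for a proportion of primes equal to their share of the group: S_6 (6T16) additionally contains elements of type 5+1, 3+2+1, 3+1+1+1 (304 of its 720 elements, about 42% of primes). None of the 67 primes tested shows any such pattern (for each of these groups the chance of that is below 10^-4), which rules them out. Hence G = S_4 x C_2 (6T11), of order 48.

6T11: S_4 x C_2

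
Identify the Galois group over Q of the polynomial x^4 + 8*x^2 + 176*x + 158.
The polynomial is an irreducible quartic over Q and its discriminant is -19516557312, which is not a perfect square, so the Galois group is not contained in A_4. The resolvent cubic y^3 - 8*y^2 - 632*y - 25920 has exactly one rational root, so the Galois group is C_4 or D_4. The quartic remains irreducible over Q(sqrt(disc)), so the group is D_4.

D_4, the dihedral group of order 8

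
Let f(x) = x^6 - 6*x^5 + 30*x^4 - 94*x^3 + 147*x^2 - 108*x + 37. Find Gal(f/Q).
The polynomial f is an irreducible sextic over Q, so G = Gal(f/Q) is one of the 16 transitive subgroups 6T1, ..., 6T16 of S_6. The discriminant of f is -5217636731328, which is not a perfect square, so G is not contained in A_6. The transitive groups of degree 6 not contained in A_6 are: C_6 (6T1, order 6), S_3 (6T2, order 6), D_6 (6T3, order 12), C_3 x S_3 (6T5, order 18), A_4 x C_2 (6T6, order 24), S_4 (6T8, order 24), S_3 x S_3 (6T9, order 36), S_4 x C_2 (6T11, order 48), (S_3 x S_3) : C_2 (6T13, order 72), PGL(2,5) (6T14, order 120), S_6 (6T16, order 720). By Dedekind's theorem, for a prime p not dividing disc(f) the degrees of the irreducible factors of f mod p form the cycle type of an element of G. Factoring f modulo the 21 such primes p <= 89 (skipping 2, 3, 7, which divide the discriminant), each new pattern first appears at: mod 5: f = (x^6 + 4x^5 + x^3 + 2x^2 + 2x + 2), pattern 6; mod 11: f = (x + 7)(x^5 + 9x^4 + 5x^2 + 2x + 10), pattern 5+1; mod 13: f = (x + 7)(x + 9)(x^4 + 4x^3 + 7x^2 + 10x + 1), pattern 4+1+1; mod 23: f = (x + 9)(x + 11)(x^2 + 4x + 16)(x^2 + 16x + 3), pattern 2+2+1+1; mod 43: f = (x^3 + 2x^2 + 2x + 34)(x^3 + 35x^2 + x + 15), pattern 3+3; mod 61: f = (x^2 + 19x + 20)(x^2 + 43x + 14)(x^2 + 54x + 40), pattern 2+2+2. No other pattern occurs in this range, so the set of observed cycle types is {6, 5+1, 4+1+1, 2+2+1+1, 3+3, 2+2+2}. The candidates containing elements of all these cycle types are PGL(2,5) (6T14) of order 120, S_6 (6T16) of order 720; the others are excluded. The observed types are precisely the cycle types that occur in PGL(2,5) (6T14) (apart from the identity). Each of the other remaining candidates has further cycle types, and by the Chebotarev density theorem the matching factorization patterns would occur for a proportion of primes equal to their share of the group: S_6 (6T16) additionally contains elements of type 4+2, 3+2+1, 3+1+1+1, 2+1+1+1+1 (265 of its 720 elements, about 37% of primes). None of the 21 primes tested shows any such pattern (for each of these groups the chance of that is below 10^-4), which rules them out. Hence G = PGL(2,5) (6T14), of order 120.

6T14: PGL(2,5)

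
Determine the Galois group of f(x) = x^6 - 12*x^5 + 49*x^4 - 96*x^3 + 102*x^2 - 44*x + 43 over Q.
S_4, S_4(6d), the S_4-action on 6 points inside A_6

The polynomial f is an irreducible sextic over Q, so G = Gal(f/Q) is one of the 16 transitive subgroups 6T1, ..., 6T16 of S_6. The discriminant of f is 191207610350656 = 13827784^2, a perfect square, so G is contained in A_6. The transitive groups of degree 6 contained in A_6 are: A_4 (6T4, order 12), S_4 (6T7, order 24), (C_3 x C_3) : C_4 (6T10, order 36), PSL(2,5) (6T12, order 60), A_6 (6T15, order 360). By Dedekind's theorem, for a prime p not dividing disc(f) the degrees of the irreducible factors of f mod p form the cycle type of an element of G. Factoring f modulo the 79 such primes p <= 431 (skipping 2, 23, 223, 337, which divide the discriminant), each new pattern first appears at: mod 3: f = (x^3 + x^2 + 2)(x^3 + 2x^2 + 2x + 2), pattern 3+3; mod 5: f = (x^2 + 3x + 3)(x^4 + x^2 + x + 1), pattern 4+2; mod 19: f = (x + 13)(x + 16)(x^2 + 7x + 4)(x^2 + 9x + 13), pattern 2+2+1+1; mod 347: f = (x + 1)(x + 30)(x + 75)(x + 111)(x + 141)(x + 324), pattern 1+1+1+1+1+1. No other pattern occurs in this range, so the set of observed cycle types is {3+3, 4+2, 2+2+1+1, 1+1+1+1+1+1}. The candidates containing elements of all these cycle types are S_4 (6T7) of order 24, (C_3 x C_3) : C_4 (6T10) of order 36, A_6 (6T15) of order 360; the others are excluded. The observed types are precisely the cycle types that occur in S_4 (6T7). Each of the other remaining candidates has further cycle types, and by the Chebotarev density theorem the matching factorization patterns would occur for a proportion of primes equal to their share of the group: (C_3 x C_3) : C_4 (6T10) additionally contains elements of type 3+1+1+1 (4 of its 36 elements, about 11% of primes); A_6 (6T15) additionally contains elements of type 5+1, 3+1+1+1 (184 of its 360 elements, about 51% of primes). None of the 79 primes tested shows any such pattern (for each of these groups the chance of that is below 10^-4), which rules them out. Hence G = S_4 (6T7), of order 24.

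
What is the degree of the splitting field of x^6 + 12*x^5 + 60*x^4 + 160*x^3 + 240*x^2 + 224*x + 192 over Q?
The degree of the splitting field over Q equals the order of the Galois group, so first determine the group. The polynomial f is an irreducible sextic over Q, so G = Gal(f/Q) is one of the 16 transitive subgroups 6T1, ..., 6T16 of S_6. The discriminant of f is -46741055340544, which is not a perfect square, so G is not contained in A_6. The transitive groups of degree 6 not contained in A_6 are: C_6 (6T1, order 6), S_3 (6T2, order 6), D_6 (6T3, order 12), C_3 x S_3 (6T5, order 18), A_4 x C_2 (6T6, order 24), S_4 (6T8, order 24), S_3 x S_3 (6T9, order 36), S_4 x C_2 (6T11, order 48), (S_3 x S_3) : C_2 (6T13, order 72), PGL(2,5) (6T14, order 120), S_6 (6T16, order 720). By Dedekind's theorem, for a prime p not dividing disc(f) the degrees of the irreducible factors of f mod p form the cycle type of an element of G. Factoring f modulo the 3 such primes p <= 7 (skipping 2, which divides the discriminant), each new pattern first appears at: mod 3: f = (x)(x^2 + 2x + 2)(x^3 + x^2 + 2x + 1), pattern 3+2+1; mod 5: f = (x^3 + 4x + 3)(x^3 + 2x^2 + x + 4), pattern 3+3; mod 7: f = (x + 6)(x^5 + 6x^4 + 3x^3 + 2x^2 + 4x + 4), pattern 5+1. No other pattern occurs in this range, so the set of observed cycle types is {3+2+1, 3+3, 5+1}. Among the candidates above, the only group containing elements of all these cycle types is S_6 (6T16); every other candidate lacks at least one of them. Hence G = S_6 (6T16), of order 720. The Galois group S_6 (6T16) has order 720, so the splitting field has degree 720 over Q.

720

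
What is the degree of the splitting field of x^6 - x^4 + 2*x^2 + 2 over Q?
The degree of the splitting field over Q equals the order of the Galois group, so first determine the group. The polynomial f is an irreducible sextic over Q, so G = Gal(f/Q) is one of the 16 transitive subgroups 6T1, ..., 6T16 of S_6. The discriminant of f is -5120000, which is not a perfect square, so G is not contained in A_6. The transitive groups of degree 6 not contained in A_6 are: C_6 (6T1, order 6), S_3 (6T2, order 6), D_6 (6T3, order 12), C_3 x S_3 (6T5, order 18), A_4 x C_2 (6T6, order 24), S_4 (6T8, order 24), S_3 x S_3 (6T9, order 36), S_4 x C_2 (6T11, order 48), (S_3 x S_3) : C_2 (6T13, order 72), PGL(2,5) (6T14, order 120), S_6 (6T16, order 720). By Dedekind's theorem, for a prime p not dividing disc(f) the degrees of the irreducible factors of f mod p form the cycle type of an element of G. Factoring f modulo the 22 such primes p <= 89 (skipping 2, 5, which divide the discriminant), each new pattern first appears at: mod 3: f = (x^3 + x^2 + 2)(x^3 + 2x^2 + 1), pattern 3+3; mod 7: f = (x^2 + 2)(x^2 + x + 6)(x^2 + 6x + 6), pattern 2+2+2; mod 13: f = (x + 4)(x + 9)(x^4 + 2x^2 + 8), pattern 4+1+1; mod 43: f = (x + 12)(x + 31)(x^2 + 4)(x^2 + 10), pattern 2+2+1+1. No other pattern occurs in this range, so the set of observed cycle types is {3+3, 2+2+2, 4+1+1, 2+2+1+1}. The candidates containing elements of all these cycle types are S_4 (6T8) of order 24, S_4 x C_2 (6T11) of order 48, PGL(2,5) (6T14) of order 120, S_6 (6T16) of order 720; the others are excluded. The observed types are precisely the cycle types that occur in S_4 (6T8) (apart from the identity). Each of the other remaining candidates has further cycle types, and by the Chebotarev density theorem the matching factorization patterns would occur for a proportion of primes equal to their share of the group: S_4 x C_2 (6T11) additionally contains elements of type 6, 4+2, 2+1+1+1+1 (17 of its 48 elements, about 35% of primes); PGL(2,5) (6T14) additionally contains elements of type 6, 5+1 (44 of its 120 elements, about 37% of primes); S_6 (6T16) additionally contains elements of type 6, 5+1, 4+2, 3+2+1, 3+1+1+1, 2+1+1+1+1 (529 of its 720 elements, about 73% of primes). None of the 22 primes tested shows any such pattern (for each of these groups the chance of that is below 10^-4), which rules them out. Hence G = S_4 (6T8), of order 24. The Galois group S_4 (6T8) has order 24, so the splitting field has degree 24 over Q.

24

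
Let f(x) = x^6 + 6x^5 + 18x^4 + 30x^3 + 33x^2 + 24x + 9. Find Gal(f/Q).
PGL(2,5)

The polynomial f is an irreducible sextic over Q, so G = Gal(f/Q) is one of the 16 transitive subgroups 6T1, ..., 6T16 of S_6. The discriminant of f is -16003008, which is not a perfect square, so G is not contained in A_6. The transitive groups of degree 6 not contained in A_6 are: C_6 (6T1, order 6), S_3 (6T2, order 6), D_6 (6T3, order 12), C_3 x S_3 (6T5, order 18), A_4 x C_2 (6T6, order 24), S_4 (6T8, order 24), S_3 x S_3 (6T9, order 36), S_4 x C_2 (6T11, order 48), (S_3 x S_3) : C_2 (6T13, order 72), PGL(2,5) (6T14, order 120), S_6 (6T16, order 720). By Dedekind's theorem, for a prime p not dividing disc(f) the degrees of the irreducible factors of f mod p form the cycle type of an element of G. Factoring f modulo the 21 such primes p <= 89 (skipping 2, 3, 7, which divide the discriminant), each new pattern first appears at: mod 5: f = (x^6 + x^5 + 3x^4 + 3x^2 + 4x + 4), pattern 6; mod 11: f = (x + 10)(x^5 + 7x^4 + 3x^3 + 2), pattern 5+1; mod 13: f = (x + 2)(x + 6)(x^4 + 11x^3 + 9x^2 + 8x + 4), pattern 4+1+1; mod 23: f = (x + 4)(x + 8)(x^2 + 7x + 8)(x^2 + 10x + 3), pattern 2+2+1+1; mod 43: f = (x^3 + 22x^2 + 20x + 21)(x^3 + 27x^2 + 6x + 25), pattern 3+3; mod 61: f = (x^2 + 34x + 5)(x^2 + 45x + 56)(x^2 + 49x + 46), pattern 2+2+2. No other pattern occurs in this range, so the set of observed cycle types is {6, 5+1, 4+1+1, 2+2+1+1, 3+3, 2+2+2}. The candidates containing elements of all these cycle types are PGL(2,5) (6T14) of order 120, S_6 (6T16) of order 720; the others are excluded. The observed types are precisely the cycle types that occur in PGL(2,5) (6T14) (apart from the identity). Each of the other remaining candidates has further cycle types, and by the Chebotarev density theorem the matching factorization patterns would occur for a proportion of primes equal to their share of the group: S_6 (6T16) additionally contains elements of type 4+2, 3+2+1, 3+1+1+1, 2+1+1+1+1 (265 of its 720 elements, about 37% of primes). None of the 21 primes tested shows any such pattern (for each of these groups the chance of that is below 10^-4), which rules them out. Hence G = PGL(2,5) (6T14), of order 120.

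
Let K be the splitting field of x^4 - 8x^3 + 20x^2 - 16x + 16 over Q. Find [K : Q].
The degree of the splitting field over Q equals the order of the Galois group, so first determine the group. The polynomial is an irreducible quartic over Q and its discriminant is 589824 = 768^2, a perfect square, so the Galois group is contained in A_4. The resolvent cubic y^3 - 20*y^2 + 64*y splits completely over Q, which gives the Klein four-group V_4. The Galois group V_4 (4T2) has order 4, so the splitting field has degree 4 over Q.

4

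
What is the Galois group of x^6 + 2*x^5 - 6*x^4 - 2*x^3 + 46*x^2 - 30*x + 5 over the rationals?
(C_3 x C_3) : C_4 (also written G36+)

The polynomial f is an irreducible sextic over Q, so G = Gal(f/Q) is one of the 16 transitive subgroups 6T1, ..., 6T16 of S_6. The discriminant of f is 90962560000 = 301600^2, a perfect square, so G is contained in A_6. The transitive groups of degree 6 contained in A_6 are: A_4 (6T4, order 12), S_4 (6T7, order 24), (C_3 x C_3) : C_4 (6T10, order 36), PSL(2,5) (6T12, order 60), A_6 (6T15, order 360). By Dedekind's theorem, for a prime p not dividing disc(f) the degrees of the irreducible factors of f mod p form the cycle type of an element of G. Factoring f modulo the 19 such primes p <= 83 (skipping 2, 5, 13, 29, which divide the discriminant), each new pattern first appears at: mod 3: f = (x^2 + 2x + 2)(x^4 + x^2 + 2x + 1), pattern 4+2; mod 11: f = (x^3 + 4x^2 + 10x + 5)(x^3 + 9x^2 + 3x + 1), pattern 3+3; mod 19: f = (x + 1)(x + 4)(x^2 + 17x + 10)(x^2 + 18x + 12), pattern 2+2+1+1; mod 61: f = (x + 30)(x + 37)(x + 47)(x^3 + 10x^2 + 24x + 41), pattern 3+1+1+1. No other pattern occurs in this range, so the set of observed cycle types is {4+2, 3+3, 2+2+1+1, 3+1+1+1}. The candidates containing elements of all these cycle types are (C_3 x C_3) : C_4 (6T10) of order 36, A_6 (6T15) of order 360; the others are excluded. The observed types are precisely the cycle types that occur in (C_3 x C_3) : C_4 (6T10) (apart from the identity). Each of the other remaining candidates has further cycle types, and by the Chebotarev density theorem the matching factorization patterns would occur for a proportion of primes equal to their share of the group: A_6 (6T15) additionally contains elements of type 5+1 (144 of its 360 elements, about 40% of primes). None of the 19 primes tested shows any such pattern (for each of these groups the chance of that is below 10^-4), which rules them out. Hence G = (C_3 x C_3) : C_4 (6T10), of order 36.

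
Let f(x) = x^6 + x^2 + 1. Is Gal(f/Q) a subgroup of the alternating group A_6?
The polynomial is irreducible of degree 6 over Q. Its discriminant is -61504, which is not a perfect square. A Galois group lies in the alternating group exactly when the discriminant is a square in Q, so the Galois group (S_4 x C_2) is not contained in A_6.

No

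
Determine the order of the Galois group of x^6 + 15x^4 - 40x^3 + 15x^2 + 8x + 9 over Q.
48

The degree of the splitting field over Q equals the order of the Galois group, so first determine the group. The polynomial f is an irreducible sextic over Q, so G = Gal(f/Q) is one of the 16 transitive subgroups 6T1, ..., 6T16 of S_6. The discriminant of f is -36186095878144, which is not a perfect square, so G is not contained in A_6. The transitive groups of degree 6 not contained in A_6 are: C_6 (6T1, order 6), S_3 (6T2, order 6), D_6 (6T3, order 12), C_3 x S_3 (6T5, order 18), A_4 x C_2 (6T6, order 24), S_4 (6T8, order 24), S_3 x S_3 (6T9, order 36), S_4 x C_2 (6T11, order 48), (S_3 x S_3) : C_2 (6T13, order 72), PGL(2,5) (6T14, order 120), S_6 (6T16, order 720). By Dedekind's theorem, for a prime p not dividing disc(f) the degrees of the irreducible factors of f mod p form the cycle type of an element of G. Factoring f modulo the 17 such primes p <= 67 (skipping 2, 31, which divide the discriminant), each new pattern first appears at: mod 3: f = (x)(x + 1)(x^4 + 2x^3 + x^2 + x + 2), pattern 4+1+1; mod 5: f = (x^3 + x^2 + x + 3)(x^3 + 4x^2 + 3), pattern 3+3; mod 7: f = (x^6 + x^4 + 2x^3 + x^2 + x + 2), pattern 6; mod 11: f = (x^2 + 4x + 2)(x^2 + 8x + 9)(x^2 + 10x + 6), pattern 2+2+2; mod 13: f = (x^2 + 2x + 8)(x^4 + 11x^3 + 11x^2 + 6x + 6), pattern 4+2; mod 37: f = (x + 31)(x + 32)(x^2 + 14x + 25)(x^2 + 34x + 12), pattern 2+2+1+1; mod 47: f = (x + 7)(x + 14)(x + 35)(x + 39)(x^2 + 46x + 7), pattern 2+1+1+1+1. No other pattern occurs in this range, so the set of observed cycle types is {4+1+1, 3+3, 6, 2+2+2, 4+2, 2+2+1+1, 2+1+1+1+1}. The candidates containing elements of all these cycle types are S_4 x C_2 (6T11) of order 48, S_6 (6T16) of order 720; the others are excluded. The observed types are precisely the cycle types that occur in S_4 x C_2 (6T11) (apart from the identity). Each of the other remaining candidates has further cycle types, and by the Chebotarev density theorem the matching factorization patterns would occur for a proportion of primes equal to their share of the group: S_6 (6T16) additionally contains elements of type 5+1, 3+2+1, 3+1+1+1 (304 of its 720 elements, about 42% of primes). None of the 17 primes tested shows any such pattern (for each of these groups the chance of that is below 10^-4), which rules them out. Hence G = S_4 x C_2 (6T11), of order 48. The Galois group S_4 x C_2 (6T11) has order 48, so the splitting field has degree 48 over Q.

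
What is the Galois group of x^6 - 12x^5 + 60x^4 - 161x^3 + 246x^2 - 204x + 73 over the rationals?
The polynomial f is an irreducible sextic over Q, so G = Gal(f/Q) is one of the 16 transitive subgroups 6T1, ..., 6T16 of S_6. The discriminant of f is -19683, which is not a perfect square, so G is not contained in A_6. The transitive groups of degree 6 not contained in A_6 are: C_6 (6T1, order 6), S_3 (6T2, order 6), D_6 (6T3, order 12), C_3 x S_3 (6T5, order 18), A_4 x C_2 (6T6, order 24), S_4 (6T8, order 24), S_3 x S_3 (6T9, order 36), S_4 x C_2 (6T11, order 48), (S_3 x S_3) : C_2 (6T13, order 72), PGL(2,5) (6T14, order 120), S_6 (6T16, order 720). By Dedekind's theorem, for a prime p not dividing disc(f) the degrees of the irreducible factors of f mod p form the cycle type of an element of G. Factoring f modulo the 37 such primes p <= 163 (skipping 3, which divides the discriminant), each new pattern first appears at: mod 2: f = (x^6 + x^3 + 1), pattern 6; mod 7: f = (x^3 + x^2 + 5x + 1)(x^3 + x^2 + 5x + 3), pattern 3+3; mod 17: f = (x^2 + 3x + 8)(x^2 + 9x + 13)(x^2 + 10x + 11), pattern 2+2+2; mod 19: f = (x + 2)(x + 3)(x + 4)(x + 7)(x + 14)(x + 15), pattern 1+1+1+1+1+1. No other pattern occurs in this range, so the set of observed cycle types is {6, 3+3, 2+2+2, 1+1+1+1+1+1}. The candidates containing elements of all these cycle types are C_6 (6T1) of order 6, D_6 (6T3) of order 12, C_3 x S_3 (6T5) of order 18, A_4 x C_2 (6T6) of order 24, S_3 x S_3 (6T9) of order 36, S_4 x C_2 (6T11) of order 48, (S_3 x S_3) : C_2 (6T13) of order 72, PGL(2,5) (6T14) of order 120, S_6 (6T16) of order 720; the others are excluded. The observed types are precisely the cycle types that occur in C_6 (6T1). Each of the other remaining candidates has further cycle types, and by the Chebotarev density theorem the matching factorization patterns would occur for a proportion of primes equal to their share of the group: D_6 (6T3) additionally contains elements of type 2+2+1+1 (3 of its 12 elements, about 25% of primes); C_3 x S_3 (6T5) additionally contains elements of type 3+1+1+1 (4 of its 18 elements, about 22% of primes); A_4 x C_2 (6T6) additionally contains elements of type 2+2+1+1, 2+1+1+1+1 (6 of its 24 elements, about 25% of primes); S_3 x S_3 (6T9) additionally contains elements of type 3+1+1+1, 2+2+1+1 (13 of its 36 elements, about 36% of primes); S_4 x C_2 (6T11) additionally contains elements of type 4+2, 4+1+1, 2+2+1+1, 2+1+1+1+1 (24 of its 48 elements, about 50% of primes); (S_3 x S_3) : C_2 (6T13) additionally contains elements of type 4+2, 3+2+1, 3+1+1+1, 2+2+1+1, 2+1+1+1+1 (49 of its 72 elements, about 68% of primes); PGL(2,5) (6T14) additionally contains elements of type 5+1, 4+1+1, 2+2+1+1 (69 of its 120 elements, about 58% of primes); S_6 (6T16) additionally contains elements of type 5+1, 4+2, 4+1+1, 3+2+1, 3+1+1+1, 2+2+1+1, 2+1+1+1+1 (544 of its 720 elements, about 76% of primes). None of the 37 primes tested shows any such pattern (for each of these groups the chance of that is below 10^-4), which rules them out. Hence G = C_6 (6T1), of order 6.

6T1: C_6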